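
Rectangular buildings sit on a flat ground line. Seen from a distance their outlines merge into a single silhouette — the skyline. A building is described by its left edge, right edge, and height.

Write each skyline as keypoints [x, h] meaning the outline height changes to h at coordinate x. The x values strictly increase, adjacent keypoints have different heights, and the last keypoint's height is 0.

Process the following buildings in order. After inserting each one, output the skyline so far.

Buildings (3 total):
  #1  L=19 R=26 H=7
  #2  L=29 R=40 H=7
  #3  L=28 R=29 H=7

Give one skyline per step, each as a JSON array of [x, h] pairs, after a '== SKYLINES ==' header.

== SKYLINES ==
[[19,7],[26,0]]
[[19,7],[26,0],[29,7],[40,0]]
[[19,7],[26,0],[28,7],[40,0]]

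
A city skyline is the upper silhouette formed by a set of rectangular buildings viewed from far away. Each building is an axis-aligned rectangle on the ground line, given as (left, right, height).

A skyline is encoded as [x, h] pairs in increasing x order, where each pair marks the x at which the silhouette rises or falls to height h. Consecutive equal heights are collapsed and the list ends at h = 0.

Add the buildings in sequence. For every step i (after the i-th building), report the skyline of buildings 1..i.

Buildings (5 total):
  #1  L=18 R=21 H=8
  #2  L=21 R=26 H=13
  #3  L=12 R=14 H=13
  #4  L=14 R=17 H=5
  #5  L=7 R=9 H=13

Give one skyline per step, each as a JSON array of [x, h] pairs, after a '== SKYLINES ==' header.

== SKYLINES ==
[[18,8],[21,0]]
[[18,8],[21,13],[26,0]]
[[12,13],[14,0],[18,8],[21,13],[26,0]]
[[12,13],[14,5],[17,0],[18,8],[21,13],[26,0]]
[[7,13],[9,0],[12,13],[14,5],[17,0],[18,8],[21,13],[26,0]]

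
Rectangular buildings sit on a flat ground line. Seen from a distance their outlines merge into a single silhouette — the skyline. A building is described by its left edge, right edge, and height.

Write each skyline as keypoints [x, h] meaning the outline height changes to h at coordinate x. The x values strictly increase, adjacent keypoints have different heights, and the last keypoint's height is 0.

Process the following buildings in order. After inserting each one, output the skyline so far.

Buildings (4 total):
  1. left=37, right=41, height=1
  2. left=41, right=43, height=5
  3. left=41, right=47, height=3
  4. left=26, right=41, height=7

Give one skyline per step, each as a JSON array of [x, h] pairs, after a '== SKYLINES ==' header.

== SKYLINES ==
[[37,1],[41,0]]
[[37,1],[41,5],[43,0]]
[[37,1],[41,5],[43,3],[47,0]]
[[26,7],[41,5],[43,3],[47,0]]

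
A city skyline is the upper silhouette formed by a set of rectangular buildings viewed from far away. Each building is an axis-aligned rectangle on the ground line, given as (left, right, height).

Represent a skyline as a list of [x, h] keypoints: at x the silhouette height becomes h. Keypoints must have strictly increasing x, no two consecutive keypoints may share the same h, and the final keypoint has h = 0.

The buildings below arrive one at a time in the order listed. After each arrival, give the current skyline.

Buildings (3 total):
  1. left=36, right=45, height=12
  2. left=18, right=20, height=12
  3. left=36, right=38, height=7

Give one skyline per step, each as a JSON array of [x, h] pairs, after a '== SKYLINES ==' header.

== SKYLINES ==
[[36,12],[45,0]]
[[18,12],[20,0],[36,12],[45,0]]
[[18,12],[20,0],[36,12],[45,0]]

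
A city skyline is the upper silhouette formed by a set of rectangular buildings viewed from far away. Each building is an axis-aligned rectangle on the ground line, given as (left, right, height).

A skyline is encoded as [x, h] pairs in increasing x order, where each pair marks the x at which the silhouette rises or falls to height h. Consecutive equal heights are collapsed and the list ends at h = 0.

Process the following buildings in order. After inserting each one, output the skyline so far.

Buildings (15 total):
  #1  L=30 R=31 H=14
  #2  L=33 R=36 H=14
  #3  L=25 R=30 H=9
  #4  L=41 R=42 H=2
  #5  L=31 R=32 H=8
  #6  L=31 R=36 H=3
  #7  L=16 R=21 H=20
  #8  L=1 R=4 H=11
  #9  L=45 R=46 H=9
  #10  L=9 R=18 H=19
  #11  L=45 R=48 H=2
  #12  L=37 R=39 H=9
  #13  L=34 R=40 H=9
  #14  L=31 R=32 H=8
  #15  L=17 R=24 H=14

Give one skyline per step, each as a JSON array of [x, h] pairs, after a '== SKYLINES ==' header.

== SKYLINES ==
[[30,14],[31,0]]
[[30,14],[31,0],[33,14],[36,0]]
[[25,9],[30,14],[31,0],[33,14],[36,0]]
[[25,9],[30,14],[31,0],[33,14],[36,0],[41,2],[42,0]]
[[25,9],[30,14],[31,8],[32,0],[33,14],[36,0],[41,2],[42,0]]
[[25,9],[30,14],[31,8],[32,3],[33,14],[36,0],[41,2],[42,0]]
[[16,20],[21,0],[25,9],[30,14],[31,8],[32,3],[33,14],[36,0],[41,2],[42,0]]
[[1,11],[4,0],[16,20],[21,0],[25,9],[30,14],[31,8],[32,3],[33,14],[36,0],[41,2],[42,0]]
[[1,11],[4,0],[16,20],[21,0],[25,9],[30,14],[31,8],[32,3],[33,14],[36,0],[41,2],[42,0],[45,9],[46,0]]
[[1,11],[4,0],[9,19],[16,20],[21,0],[25,9],[30,14],[31,8],[32,3],[33,14],[36,0],[41,2],[42,0],[45,9],[46,0]]
[[1,11],[4,0],[9,19],[16,20],[21,0],[25,9],[30,14],[31,8],[32,3],[33,14],[36,0],[41,2],[42,0],[45,9],[46,2],[48,0]]
[[1,11],[4,0],[9,19],[16,20],[21,0],[25,9],[30,14],[31,8],[32,3],[33,14],[36,0],[37,9],[39,0],[41,2],[42,0],[45,9],[46,2],[48,0]]
[[1,11],[4,0],[9,19],[16,20],[21,0],[25,9],[30,14],[31,8],[32,3],[33,14],[36,9],[40,0],[41,2],[42,0],[45,9],[46,2],[48,0]]
[[1,11],[4,0],[9,19],[16,20],[21,0],[25,9],[30,14],[31,8],[32,3],[33,14],[36,9],[40,0],[41,2],[42,0],[45,9],[46,2],[48,0]]
[[1,11],[4,0],[9,19],[16,20],[21,14],[24,0],[25,9],[30,14],[31,8],[32,3],[33,14],[36,9],[40,0],[41,2],[42,0],[45,9],[46,2],[48,0]]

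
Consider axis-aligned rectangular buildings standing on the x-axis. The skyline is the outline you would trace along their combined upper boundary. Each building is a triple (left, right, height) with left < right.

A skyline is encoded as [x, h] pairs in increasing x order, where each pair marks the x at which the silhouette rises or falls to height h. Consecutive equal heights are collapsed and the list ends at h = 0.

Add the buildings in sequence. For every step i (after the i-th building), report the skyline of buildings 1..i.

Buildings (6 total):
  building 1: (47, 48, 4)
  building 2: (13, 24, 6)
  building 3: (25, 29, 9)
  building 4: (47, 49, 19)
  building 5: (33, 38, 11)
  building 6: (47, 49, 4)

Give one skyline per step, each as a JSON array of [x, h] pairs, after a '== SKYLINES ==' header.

== SKYLINES ==
[[47,4],[48,0]]
[[13,6],[24,0],[47,4],[48,0]]
[[13,6],[24,0],[25,9],[29,0],[47,4],[48,0]]
[[13,6],[24,0],[25,9],[29,0],[47,19],[49,0]]
[[13,6],[24,0],[25,9],[29,0],[33,11],[38,0],[47,19],[49,0]]
[[13,6],[24,0],[25,9],[29,0],[33,11],[38,0],[47,19],[49,0]]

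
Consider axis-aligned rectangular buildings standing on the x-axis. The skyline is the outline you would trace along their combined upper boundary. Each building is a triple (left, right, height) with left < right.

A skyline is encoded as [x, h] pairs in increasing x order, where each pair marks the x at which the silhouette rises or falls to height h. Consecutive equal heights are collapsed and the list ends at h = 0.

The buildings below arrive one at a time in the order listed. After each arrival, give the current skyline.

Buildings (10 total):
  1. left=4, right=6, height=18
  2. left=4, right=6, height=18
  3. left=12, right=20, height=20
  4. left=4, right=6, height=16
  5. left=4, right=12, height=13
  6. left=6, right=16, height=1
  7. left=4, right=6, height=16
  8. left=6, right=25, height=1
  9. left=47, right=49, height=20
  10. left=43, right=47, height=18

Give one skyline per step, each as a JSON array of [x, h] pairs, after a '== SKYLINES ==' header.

== SKYLINES ==
[[4,18],[6,0]]
[[4,18],[6,0]]
[[4,18],[6,0],[12,20],[20,0]]
[[4,18],[6,0],[12,20],[20,0]]
[[4,18],[6,13],[12,20],[20,0]]
[[4,18],[6,13],[12,20],[20,0]]
[[4,18],[6,13],[12,20],[20,0]]
[[4,18],[6,13],[12,20],[20,1],[25,0]]
[[4,18],[6,13],[12,20],[20,1],[25,0],[47,20],[49,0]]
[[4,18],[6,13],[12,20],[20,1],[25,0],[43,18],[47,20],[49,0]]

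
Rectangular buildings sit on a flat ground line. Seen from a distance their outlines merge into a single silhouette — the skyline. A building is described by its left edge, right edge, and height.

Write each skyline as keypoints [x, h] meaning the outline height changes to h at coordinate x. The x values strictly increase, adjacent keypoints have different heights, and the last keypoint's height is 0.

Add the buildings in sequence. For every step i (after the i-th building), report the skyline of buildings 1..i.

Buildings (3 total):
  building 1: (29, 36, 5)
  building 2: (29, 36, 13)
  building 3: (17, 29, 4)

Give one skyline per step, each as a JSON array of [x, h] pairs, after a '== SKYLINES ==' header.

== SKYLINES ==
[[29,5],[36,0]]
[[29,13],[36,0]]
[[17,4],[29,13],[36,0]]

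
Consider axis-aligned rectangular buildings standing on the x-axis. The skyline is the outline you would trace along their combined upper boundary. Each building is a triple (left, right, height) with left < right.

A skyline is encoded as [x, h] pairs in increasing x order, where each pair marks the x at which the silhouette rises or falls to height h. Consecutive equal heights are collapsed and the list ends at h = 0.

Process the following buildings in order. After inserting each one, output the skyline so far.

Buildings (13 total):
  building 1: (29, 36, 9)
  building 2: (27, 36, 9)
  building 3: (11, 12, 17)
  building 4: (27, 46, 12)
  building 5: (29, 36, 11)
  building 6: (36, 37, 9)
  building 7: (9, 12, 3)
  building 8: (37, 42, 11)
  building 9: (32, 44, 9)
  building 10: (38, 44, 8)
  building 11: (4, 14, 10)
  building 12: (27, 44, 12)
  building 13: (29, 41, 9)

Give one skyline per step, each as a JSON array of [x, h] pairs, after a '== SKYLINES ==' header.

== SKYLINES ==
[[29,9],[36,0]]
[[27,9],[36,0]]
[[11,17],[12,0],[27,9],[36,0]]
[[11,17],[12,0],[27,12],[46,0]]
[[11,17],[12,0],[27,12],[46,0]]
[[11,17],[12,0],[27,12],[46,0]]
[[9,3],[11,17],[12,0],[27,12],[46,0]]
[[9,3],[11,17],[12,0],[27,12],[46,0]]
[[9,3],[11,17],[12,0],[27,12],[46,0]]
[[9,3],[11,17],[12,0],[27,12],[46,0]]
[[4,10],[11,17],[12,10],[14,0],[27,12],[46,0]]
[[4,10],[11,17],[12,10],[14,0],[27,12],[46,0]]
[[4,10],[11,17],[12,10],[14,0],[27,12],[46,0]]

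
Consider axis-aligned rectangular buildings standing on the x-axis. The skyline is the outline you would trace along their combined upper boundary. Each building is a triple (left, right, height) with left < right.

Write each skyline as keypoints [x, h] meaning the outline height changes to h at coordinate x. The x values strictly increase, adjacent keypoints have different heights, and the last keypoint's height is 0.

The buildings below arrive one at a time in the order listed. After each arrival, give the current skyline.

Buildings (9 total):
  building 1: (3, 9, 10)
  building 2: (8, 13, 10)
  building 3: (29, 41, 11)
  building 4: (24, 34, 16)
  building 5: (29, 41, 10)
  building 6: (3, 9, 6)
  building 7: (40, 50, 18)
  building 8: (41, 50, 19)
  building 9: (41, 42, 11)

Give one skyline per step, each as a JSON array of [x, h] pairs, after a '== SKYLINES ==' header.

== SKYLINES ==
[[3,10],[9,0]]
[[3,10],[13,0]]
[[3,10],[13,0],[29,11],[41,0]]
[[3,10],[13,0],[24,16],[34,11],[41,0]]
[[3,10],[13,0],[24,16],[34,11],[41,0]]
[[3,10],[13,0],[24,16],[34,11],[41,0]]
[[3,10],[13,0],[24,16],[34,11],[40,18],[50,0]]
[[3,10],[13,0],[24,16],[34,11],[40,18],[41,19],[50,0]]
[[3,10],[13,0],[24,16],[34,11],[40,18],[41,19],[50,0]]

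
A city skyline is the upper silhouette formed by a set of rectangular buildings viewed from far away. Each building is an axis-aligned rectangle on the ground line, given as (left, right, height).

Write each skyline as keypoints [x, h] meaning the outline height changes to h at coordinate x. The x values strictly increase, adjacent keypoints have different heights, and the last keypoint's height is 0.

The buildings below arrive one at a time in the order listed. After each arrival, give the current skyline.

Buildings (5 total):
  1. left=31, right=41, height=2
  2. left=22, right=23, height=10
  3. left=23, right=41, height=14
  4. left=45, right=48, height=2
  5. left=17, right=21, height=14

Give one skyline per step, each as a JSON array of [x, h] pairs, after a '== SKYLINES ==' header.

== SKYLINES ==
[[31,2],[41,0]]
[[22,10],[23,0],[31,2],[41,0]]
[[22,10],[23,14],[41,0]]
[[22,10],[23,14],[41,0],[45,2],[48,0]]
[[17,14],[21,0],[22,10],[23,14],[41,0],[45,2],[48,0]]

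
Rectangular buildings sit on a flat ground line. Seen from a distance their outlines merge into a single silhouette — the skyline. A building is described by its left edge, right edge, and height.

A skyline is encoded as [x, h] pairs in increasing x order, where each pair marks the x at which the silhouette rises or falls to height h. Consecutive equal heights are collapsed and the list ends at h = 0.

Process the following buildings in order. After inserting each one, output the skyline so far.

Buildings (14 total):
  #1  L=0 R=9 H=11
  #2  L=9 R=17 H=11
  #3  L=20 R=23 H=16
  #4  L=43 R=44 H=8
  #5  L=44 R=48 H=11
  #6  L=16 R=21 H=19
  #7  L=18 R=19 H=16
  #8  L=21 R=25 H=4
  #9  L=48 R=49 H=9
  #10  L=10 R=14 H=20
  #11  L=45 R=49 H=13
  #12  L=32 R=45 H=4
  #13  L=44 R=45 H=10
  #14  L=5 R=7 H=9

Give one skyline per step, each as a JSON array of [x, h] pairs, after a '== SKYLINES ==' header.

== SKYLINES ==
[[0,11],[9,0]]
[[0,11],[17,0]]
[[0,11],[17,0],[20,16],[23,0]]
[[0,11],[17,0],[20,16],[23,0],[43,8],[44,0]]
[[0,11],[17,0],[20,16],[23,0],[43,8],[44,11],[48,0]]
[[0,11],[16,19],[21,16],[23,0],[43,8],[44,11],[48,0]]
[[0,11],[16,19],[21,16],[23,0],[43,8],[44,11],[48,0]]
[[0,11],[16,19],[21,16],[23,4],[25,0],[43,8],[44,11],[48,0]]
[[0,11],[16,19],[21,16],[23,4],[25,0],[43,8],[44,11],[48,9],[49,0]]
[[0,11],[10,20],[14,11],[16,19],[21,16],[23,4],[25,0],[43,8],[44,11],[48,9],[49,0]]
[[0,11],[10,20],[14,11],[16,19],[21,16],[23,4],[25,0],[43,8],[44,11],[45,13],[49,0]]
[[0,11],[10,20],[14,11],[16,19],[21,16],[23,4],[25,0],[32,4],[43,8],[44,11],[45,13],[49,0]]
[[0,11],[10,20],[14,11],[16,19],[21,16],[23,4],[25,0],[32,4],[43,8],[44,11],[45,13],[49,0]]
[[0,11],[10,20],[14,11],[16,19],[21,16],[23,4],[25,0],[32,4],[43,8],[44,11],[45,13],[49,0]]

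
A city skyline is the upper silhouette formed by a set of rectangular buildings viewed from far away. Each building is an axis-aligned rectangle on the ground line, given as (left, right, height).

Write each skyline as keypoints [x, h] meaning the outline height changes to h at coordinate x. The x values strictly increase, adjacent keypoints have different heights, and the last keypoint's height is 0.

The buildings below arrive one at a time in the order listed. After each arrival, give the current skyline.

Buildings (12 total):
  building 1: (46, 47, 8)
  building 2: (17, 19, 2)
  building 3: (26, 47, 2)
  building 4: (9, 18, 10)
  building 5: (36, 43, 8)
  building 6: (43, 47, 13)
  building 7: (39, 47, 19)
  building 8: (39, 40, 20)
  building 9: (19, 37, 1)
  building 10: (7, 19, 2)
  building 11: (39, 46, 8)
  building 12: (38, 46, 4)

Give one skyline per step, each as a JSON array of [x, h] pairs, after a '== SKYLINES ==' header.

== SKYLINES ==
[[46,8],[47,0]]
[[17,2],[19,0],[46,8],[47,0]]
[[17,2],[19,0],[26,2],[46,8],[47,0]]
[[9,10],[18,2],[19,0],[26,2],[46,8],[47,0]]
[[9,10],[18,2],[19,0],[26,2],[36,8],[43,2],[46,8],[47,0]]
[[9,10],[18,2],[19,0],[26,2],[36,8],[43,13],[47,0]]
[[9,10],[18,2],[19,0],[26,2],[36,8],[39,19],[47,0]]
[[9,10],[18,2],[19,0],[26,2],[36,8],[39,20],[40,19],[47,0]]
[[9,10],[18,2],[19,1],[26,2],[36,8],[39,20],[40,19],[47,0]]
[[7,2],[9,10],[18,2],[19,1],[26,2],[36,8],[39,20],[40,19],[47,0]]
[[7,2],[9,10],[18,2],[19,1],[26,2],[36,8],[39,20],[40,19],[47,0]]
[[7,2],[9,10],[18,2],[19,1],[26,2],[36,8],[39,20],[40,19],[47,0]]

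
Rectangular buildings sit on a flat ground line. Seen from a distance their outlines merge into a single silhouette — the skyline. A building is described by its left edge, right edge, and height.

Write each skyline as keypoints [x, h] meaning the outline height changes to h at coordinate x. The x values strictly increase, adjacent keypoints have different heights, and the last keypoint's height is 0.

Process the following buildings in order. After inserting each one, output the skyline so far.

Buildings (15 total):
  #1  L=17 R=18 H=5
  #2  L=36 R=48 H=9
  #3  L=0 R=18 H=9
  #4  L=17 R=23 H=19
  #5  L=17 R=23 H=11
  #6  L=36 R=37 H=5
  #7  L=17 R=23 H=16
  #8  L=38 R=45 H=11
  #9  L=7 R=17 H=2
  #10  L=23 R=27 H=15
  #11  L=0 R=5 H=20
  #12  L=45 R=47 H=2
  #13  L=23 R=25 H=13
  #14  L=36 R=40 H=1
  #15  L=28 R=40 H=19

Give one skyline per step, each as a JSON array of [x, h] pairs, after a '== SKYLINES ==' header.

== SKYLINES ==
[[17,5],[18,0]]
[[17,5],[18,0],[36,9],[48,0]]
[[0,9],[18,0],[36,9],[48,0]]
[[0,9],[17,19],[23,0],[36,9],[48,0]]
[[0,9],[17,19],[23,0],[36,9],[48,0]]
[[0,9],[17,19],[23,0],[36,9],[48,0]]
[[0,9],[17,19],[23,0],[36,9],[48,0]]
[[0,9],[17,19],[23,0],[36,9],[38,11],[45,9],[48,0]]
[[0,9],[17,19],[23,0],[36,9],[38,11],[45,9],[48,0]]
[[0,9],[17,19],[23,15],[27,0],[36,9],[38,11],[45,9],[48,0]]
[[0,20],[5,9],[17,19],[23,15],[27,0],[36,9],[38,11],[45,9],[48,0]]
[[0,20],[5,9],[17,19],[23,15],[27,0],[36,9],[38,11],[45,9],[48,0]]
[[0,20],[5,9],[17,19],[23,15],[27,0],[36,9],[38,11],[45,9],[48,0]]
[[0,20],[5,9],[17,19],[23,15],[27,0],[36,9],[38,11],[45,9],[48,0]]
[[0,20],[5,9],[17,19],[23,15],[27,0],[28,19],[40,11],[45,9],[48,0]]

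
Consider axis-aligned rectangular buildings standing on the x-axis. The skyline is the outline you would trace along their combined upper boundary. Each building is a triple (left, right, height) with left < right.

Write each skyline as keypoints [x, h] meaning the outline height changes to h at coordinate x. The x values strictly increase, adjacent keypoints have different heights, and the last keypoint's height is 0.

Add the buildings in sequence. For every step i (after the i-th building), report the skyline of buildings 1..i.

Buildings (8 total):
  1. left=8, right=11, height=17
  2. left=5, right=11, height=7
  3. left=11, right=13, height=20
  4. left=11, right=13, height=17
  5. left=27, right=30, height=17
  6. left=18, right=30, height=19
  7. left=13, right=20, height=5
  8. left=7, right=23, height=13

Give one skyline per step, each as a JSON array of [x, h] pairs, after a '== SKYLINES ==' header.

== SKYLINES ==
[[8,17],[11,0]]
[[5,7],[8,17],[11,0]]
[[5,7],[8,17],[11,20],[13,0]]
[[5,7],[8,17],[11,20],[13,0]]
[[5,7],[8,17],[11,20],[13,0],[27,17],[30,0]]
[[5,7],[8,17],[11,20],[13,0],[18,19],[30,0]]
[[5,7],[8,17],[11,20],[13,5],[18,19],[30,0]]
[[5,7],[7,13],[8,17],[11,20],[13,13],[18,19],[30,0]]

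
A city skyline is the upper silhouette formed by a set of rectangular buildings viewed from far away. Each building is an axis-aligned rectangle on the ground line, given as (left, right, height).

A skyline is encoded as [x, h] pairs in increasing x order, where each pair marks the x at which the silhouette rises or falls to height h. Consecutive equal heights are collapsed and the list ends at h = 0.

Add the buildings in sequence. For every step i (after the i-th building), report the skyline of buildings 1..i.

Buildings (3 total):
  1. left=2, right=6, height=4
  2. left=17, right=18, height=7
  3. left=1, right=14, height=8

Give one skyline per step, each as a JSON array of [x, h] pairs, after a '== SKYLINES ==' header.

== SKYLINES ==
[[2,4],[6,0]]
[[2,4],[6,0],[17,7],[18,0]]
[[1,8],[14,0],[17,7],[18,0]]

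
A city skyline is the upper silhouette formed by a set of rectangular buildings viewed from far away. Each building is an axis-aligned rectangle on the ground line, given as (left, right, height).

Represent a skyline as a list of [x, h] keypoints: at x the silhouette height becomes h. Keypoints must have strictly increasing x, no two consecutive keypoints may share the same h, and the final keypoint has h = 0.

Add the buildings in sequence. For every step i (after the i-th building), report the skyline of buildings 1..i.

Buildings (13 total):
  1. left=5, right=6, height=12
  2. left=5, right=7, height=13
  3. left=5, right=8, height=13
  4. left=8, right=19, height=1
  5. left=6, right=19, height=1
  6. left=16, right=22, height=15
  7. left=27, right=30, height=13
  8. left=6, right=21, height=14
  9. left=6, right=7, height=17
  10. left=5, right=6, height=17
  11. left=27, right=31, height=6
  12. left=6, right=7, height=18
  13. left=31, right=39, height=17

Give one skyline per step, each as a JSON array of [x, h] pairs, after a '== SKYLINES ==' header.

== SKYLINES ==
[[5,12],[6,0]]
[[5,13],[7,0]]
[[5,13],[8,0]]
[[5,13],[8,1],[19,0]]
[[5,13],[8,1],[19,0]]
[[5,13],[8,1],[16,15],[22,0]]
[[5,13],[8,1],[16,15],[22,0],[27,13],[30,0]]
[[5,13],[6,14],[16,15],[22,0],[27,13],[30,0]]
[[5,13],[6,17],[7,14],[16,15],[22,0],[27,13],[30,0]]
[[5,17],[7,14],[16,15],[22,0],[27,13],[30,0]]
[[5,17],[7,14],[16,15],[22,0],[27,13],[30,6],[31,0]]
[[5,17],[6,18],[7,14],[16,15],[22,0],[27,13],[30,6],[31,0]]
[[5,17],[6,18],[7,14],[16,15],[22,0],[27,13],[30,6],[31,17],[39,0]]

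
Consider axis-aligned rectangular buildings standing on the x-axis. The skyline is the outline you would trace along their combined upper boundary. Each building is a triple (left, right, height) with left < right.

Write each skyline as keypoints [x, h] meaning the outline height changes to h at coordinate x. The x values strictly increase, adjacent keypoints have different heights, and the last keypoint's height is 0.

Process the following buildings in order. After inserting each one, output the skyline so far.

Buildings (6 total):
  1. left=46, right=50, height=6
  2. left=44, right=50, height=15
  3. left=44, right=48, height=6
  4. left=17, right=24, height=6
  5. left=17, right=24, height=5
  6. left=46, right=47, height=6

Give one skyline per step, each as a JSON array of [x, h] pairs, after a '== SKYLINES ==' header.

== SKYLINES ==
[[46,6],[50,0]]
[[44,15],[50,0]]
[[44,15],[50,0]]
[[17,6],[24,0],[44,15],[50,0]]
[[17,6],[24,0],[44,15],[50,0]]
[[17,6],[24,0],[44,15],[50,0]]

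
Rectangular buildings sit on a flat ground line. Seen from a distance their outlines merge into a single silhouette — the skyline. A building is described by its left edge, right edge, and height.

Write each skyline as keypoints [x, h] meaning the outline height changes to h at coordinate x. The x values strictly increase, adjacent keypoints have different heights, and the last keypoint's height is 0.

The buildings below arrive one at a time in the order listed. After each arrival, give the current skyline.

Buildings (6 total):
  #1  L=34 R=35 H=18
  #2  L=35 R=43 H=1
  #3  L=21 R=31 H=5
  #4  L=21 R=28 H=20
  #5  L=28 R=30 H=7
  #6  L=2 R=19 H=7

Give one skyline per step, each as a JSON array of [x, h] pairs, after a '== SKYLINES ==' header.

== SKYLINES ==
[[34,18],[35,0]]
[[34,18],[35,1],[43,0]]
[[21,5],[31,0],[34,18],[35,1],[43,0]]
[[21,20],[28,5],[31,0],[34,18],[35,1],[43,0]]
[[21,20],[28,7],[30,5],[31,0],[34,18],[35,1],[43,0]]
[[2,7],[19,0],[21,20],[28,7],[30,5],[31,0],[34,18],[35,1],[43,0]]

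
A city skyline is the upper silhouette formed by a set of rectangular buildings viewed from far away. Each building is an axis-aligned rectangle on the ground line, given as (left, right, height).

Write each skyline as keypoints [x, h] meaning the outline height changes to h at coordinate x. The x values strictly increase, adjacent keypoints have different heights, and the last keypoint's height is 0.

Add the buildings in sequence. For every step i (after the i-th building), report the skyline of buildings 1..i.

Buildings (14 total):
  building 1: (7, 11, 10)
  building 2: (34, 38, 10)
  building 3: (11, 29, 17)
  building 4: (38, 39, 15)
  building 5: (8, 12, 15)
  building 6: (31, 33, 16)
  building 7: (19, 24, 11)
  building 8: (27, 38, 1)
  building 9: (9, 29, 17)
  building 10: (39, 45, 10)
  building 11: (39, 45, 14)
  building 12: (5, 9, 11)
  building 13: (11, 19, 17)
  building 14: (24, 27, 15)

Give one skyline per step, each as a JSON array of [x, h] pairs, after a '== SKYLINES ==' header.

== SKYLINES ==
[[7,10],[11,0]]
[[7,10],[11,0],[34,10],[38,0]]
[[7,10],[11,17],[29,0],[34,10],[38,0]]
[[7,10],[11,17],[29,0],[34,10],[38,15],[39,0]]
[[7,10],[8,15],[11,17],[29,0],[34,10],[38,15],[39,0]]
[[7,10],[8,15],[11,17],[29,0],[31,16],[33,0],[34,10],[38,15],[39,0]]
[[7,10],[8,15],[11,17],[29,0],[31,16],[33,0],[34,10],[38,15],[39,0]]
[[7,10],[8,15],[11,17],[29,1],[31,16],[33,1],[34,10],[38,15],[39,0]]
[[7,10],[8,15],[9,17],[29,1],[31,16],[33,1],[34,10],[38,15],[39,0]]
[[7,10],[8,15],[9,17],[29,1],[31,16],[33,1],[34,10],[38,15],[39,10],[45,0]]
[[7,10],[8,15],[9,17],[29,1],[31,16],[33,1],[34,10],[38,15],[39,14],[45,0]]
[[5,11],[8,15],[9,17],[29,1],[31,16],[33,1],[34,10],[38,15],[39,14],[45,0]]
[[5,11],[8,15],[9,17],[29,1],[31,16],[33,1],[34,10],[38,15],[39,14],[45,0]]
[[5,11],[8,15],[9,17],[29,1],[31,16],[33,1],[34,10],[38,15],[39,14],[45,0]]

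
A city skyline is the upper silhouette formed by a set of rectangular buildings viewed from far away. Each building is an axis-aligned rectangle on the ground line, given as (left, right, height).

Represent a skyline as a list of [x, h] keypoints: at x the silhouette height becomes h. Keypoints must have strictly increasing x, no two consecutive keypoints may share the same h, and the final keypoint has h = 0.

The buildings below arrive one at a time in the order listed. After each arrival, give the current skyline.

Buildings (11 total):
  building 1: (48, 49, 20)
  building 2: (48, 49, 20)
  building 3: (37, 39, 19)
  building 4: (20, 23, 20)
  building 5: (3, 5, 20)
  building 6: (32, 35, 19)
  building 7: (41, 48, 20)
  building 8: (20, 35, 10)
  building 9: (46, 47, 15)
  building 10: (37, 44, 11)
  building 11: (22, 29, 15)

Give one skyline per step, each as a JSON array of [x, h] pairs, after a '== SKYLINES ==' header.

== SKYLINES ==
[[48,20],[49,0]]
[[48,20],[49,0]]
[[37,19],[39,0],[48,20],[49,0]]
[[20,20],[23,0],[37,19],[39,0],[48,20],[49,0]]
[[3,20],[5,0],[20,20],[23,0],[37,19],[39,0],[48,20],[49,0]]
[[3,20],[5,0],[20,20],[23,0],[32,19],[35,0],[37,19],[39,0],[48,20],[49,0]]
[[3,20],[5,0],[20,20],[23,0],[32,19],[35,0],[37,19],[39,0],[41,20],[49,0]]
[[3,20],[5,0],[20,20],[23,10],[32,19],[35,0],[37,19],[39,0],[41,20],[49,0]]
[[3,20],[5,0],[20,20],[23,10],[32,19],[35,0],[37,19],[39,0],[41,20],[49,0]]
[[3,20],[5,0],[20,20],[23,10],[32,19],[35,0],[37,19],[39,11],[41,20],[49,0]]
[[3,20],[5,0],[20,20],[23,15],[29,10],[32,19],[35,0],[37,19],[39,11],[41,20],[49,0]]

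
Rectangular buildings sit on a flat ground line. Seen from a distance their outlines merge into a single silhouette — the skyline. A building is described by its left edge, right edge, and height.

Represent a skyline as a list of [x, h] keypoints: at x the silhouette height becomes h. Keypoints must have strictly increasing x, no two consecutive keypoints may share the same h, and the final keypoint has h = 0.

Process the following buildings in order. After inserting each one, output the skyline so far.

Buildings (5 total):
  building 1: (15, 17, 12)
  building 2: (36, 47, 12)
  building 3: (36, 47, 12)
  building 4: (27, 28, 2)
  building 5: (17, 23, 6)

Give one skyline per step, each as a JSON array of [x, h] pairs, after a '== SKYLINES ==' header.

== SKYLINES ==
[[15,12],[17,0]]
[[15,12],[17,0],[36,12],[47,0]]
[[15,12],[17,0],[36,12],[47,0]]
[[15,12],[17,0],[27,2],[28,0],[36,12],[47,0]]
[[15,12],[17,6],[23,0],[27,2],[28,0],[36,12],[47,0]]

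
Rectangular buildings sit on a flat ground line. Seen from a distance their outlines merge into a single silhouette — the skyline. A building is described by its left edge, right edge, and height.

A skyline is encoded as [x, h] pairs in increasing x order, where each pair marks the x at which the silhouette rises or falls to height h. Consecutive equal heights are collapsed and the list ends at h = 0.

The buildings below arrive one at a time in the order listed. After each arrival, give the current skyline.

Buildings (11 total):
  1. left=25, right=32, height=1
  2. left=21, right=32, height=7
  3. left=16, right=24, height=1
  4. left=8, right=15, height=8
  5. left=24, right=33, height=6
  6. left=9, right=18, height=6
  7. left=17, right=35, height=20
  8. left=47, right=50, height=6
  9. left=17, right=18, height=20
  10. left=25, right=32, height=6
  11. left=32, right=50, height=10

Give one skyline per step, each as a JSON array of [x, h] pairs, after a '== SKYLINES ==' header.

== SKYLINES ==
[[25,1],[32,0]]
[[21,7],[32,0]]
[[16,1],[21,7],[32,0]]
[[8,8],[15,0],[16,1],[21,7],[32,0]]
[[8,8],[15,0],[16,1],[21,7],[32,6],[33,0]]
[[8,8],[15,6],[18,1],[21,7],[32,6],[33,0]]
[[8,8],[15,6],[17,20],[35,0]]
[[8,8],[15,6],[17,20],[35,0],[47,6],[50,0]]
[[8,8],[15,6],[17,20],[35,0],[47,6],[50,0]]
[[8,8],[15,6],[17,20],[35,0],[47,6],[50,0]]
[[8,8],[15,6],[17,20],[35,10],[50,0]]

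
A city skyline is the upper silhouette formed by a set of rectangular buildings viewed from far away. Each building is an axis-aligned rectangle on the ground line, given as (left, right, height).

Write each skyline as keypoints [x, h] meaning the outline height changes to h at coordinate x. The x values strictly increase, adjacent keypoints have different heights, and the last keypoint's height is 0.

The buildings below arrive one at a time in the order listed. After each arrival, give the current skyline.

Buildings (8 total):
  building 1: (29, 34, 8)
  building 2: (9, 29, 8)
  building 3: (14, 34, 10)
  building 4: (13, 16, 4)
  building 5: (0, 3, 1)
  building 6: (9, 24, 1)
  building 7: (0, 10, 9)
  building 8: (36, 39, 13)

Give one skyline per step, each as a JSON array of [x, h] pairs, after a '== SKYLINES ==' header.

== SKYLINES ==
[[29,8],[34,0]]
[[9,8],[34,0]]
[[9,8],[14,10],[34,0]]
[[9,8],[14,10],[34,0]]
[[0,1],[3,0],[9,8],[14,10],[34,0]]
[[0,1],[3,0],[9,8],[14,10],[34,0]]
[[0,9],[10,8],[14,10],[34,0]]
[[0,9],[10,8],[14,10],[34,0],[36,13],[39,0]]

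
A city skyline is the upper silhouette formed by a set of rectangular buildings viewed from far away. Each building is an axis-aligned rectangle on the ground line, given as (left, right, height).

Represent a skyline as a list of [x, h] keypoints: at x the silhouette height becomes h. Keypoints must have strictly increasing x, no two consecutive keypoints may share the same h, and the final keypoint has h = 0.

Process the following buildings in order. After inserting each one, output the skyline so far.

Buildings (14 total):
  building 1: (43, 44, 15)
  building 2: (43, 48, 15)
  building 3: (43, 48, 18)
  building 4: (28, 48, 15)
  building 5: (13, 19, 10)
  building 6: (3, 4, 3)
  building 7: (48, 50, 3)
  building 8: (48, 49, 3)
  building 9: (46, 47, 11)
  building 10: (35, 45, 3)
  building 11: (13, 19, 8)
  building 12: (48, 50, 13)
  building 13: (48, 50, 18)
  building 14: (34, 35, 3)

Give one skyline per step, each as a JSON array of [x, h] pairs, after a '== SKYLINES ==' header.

== SKYLINES ==
[[43,15],[44,0]]
[[43,15],[48,0]]
[[43,18],[48,0]]
[[28,15],[43,18],[48,0]]
[[13,10],[19,0],[28,15],[43,18],[48,0]]
[[3,3],[4,0],[13,10],[19,0],[28,15],[43,18],[48,0]]
[[3,3],[4,0],[13,10],[19,0],[28,15],[43,18],[48,3],[50,0]]
[[3,3],[4,0],[13,10],[19,0],[28,15],[43,18],[48,3],[50,0]]
[[3,3],[4,0],[13,10],[19,0],[28,15],[43,18],[48,3],[50,0]]
[[3,3],[4,0],[13,10],[19,0],[28,15],[43,18],[48,3],[50,0]]
[[3,3],[4,0],[13,10],[19,0],[28,15],[43,18],[48,3],[50,0]]
[[3,3],[4,0],[13,10],[19,0],[28,15],[43,18],[48,13],[50,0]]
[[3,3],[4,0],[13,10],[19,0],[28,15],[43,18],[50,0]]
[[3,3],[4,0],[13,10],[19,0],[28,15],[43,18],[50,0]]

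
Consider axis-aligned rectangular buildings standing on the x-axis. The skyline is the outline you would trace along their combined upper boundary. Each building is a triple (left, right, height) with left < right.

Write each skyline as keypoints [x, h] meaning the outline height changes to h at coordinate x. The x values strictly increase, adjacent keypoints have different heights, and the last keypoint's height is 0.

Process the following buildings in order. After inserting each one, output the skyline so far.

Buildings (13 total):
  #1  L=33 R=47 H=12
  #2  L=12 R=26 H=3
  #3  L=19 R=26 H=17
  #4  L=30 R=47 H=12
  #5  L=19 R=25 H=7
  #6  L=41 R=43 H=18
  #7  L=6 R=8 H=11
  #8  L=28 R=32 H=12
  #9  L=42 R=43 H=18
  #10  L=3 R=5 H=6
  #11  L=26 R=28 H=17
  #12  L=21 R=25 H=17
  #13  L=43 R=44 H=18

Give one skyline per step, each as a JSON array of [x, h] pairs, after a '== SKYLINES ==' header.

== SKYLINES ==
[[33,12],[47,0]]
[[12,3],[26,0],[33,12],[47,0]]
[[12,3],[19,17],[26,0],[33,12],[47,0]]
[[12,3],[19,17],[26,0],[30,12],[47,0]]
[[12,3],[19,17],[26,0],[30,12],[47,0]]
[[12,3],[19,17],[26,0],[30,12],[41,18],[43,12],[47,0]]
[[6,11],[8,0],[12,3],[19,17],[26,0],[30,12],[41,18],[43,12],[47,0]]
[[6,11],[8,0],[12,3],[19,17],[26,0],[28,12],[41,18],[43,12],[47,0]]
[[6,11],[8,0],[12,3],[19,17],[26,0],[28,12],[41,18],[43,12],[47,0]]
[[3,6],[5,0],[6,11],[8,0],[12,3],[19,17],[26,0],[28,12],[41,18],[43,12],[47,0]]
[[3,6],[5,0],[6,11],[8,0],[12,3],[19,17],[28,12],[41,18],[43,12],[47,0]]
[[3,6],[5,0],[6,11],[8,0],[12,3],[19,17],[28,12],[41,18],[43,12],[47,0]]
[[3,6],[5,0],[6,11],[8,0],[12,3],[19,17],[28,12],[41,18],[44,12],[47,0]]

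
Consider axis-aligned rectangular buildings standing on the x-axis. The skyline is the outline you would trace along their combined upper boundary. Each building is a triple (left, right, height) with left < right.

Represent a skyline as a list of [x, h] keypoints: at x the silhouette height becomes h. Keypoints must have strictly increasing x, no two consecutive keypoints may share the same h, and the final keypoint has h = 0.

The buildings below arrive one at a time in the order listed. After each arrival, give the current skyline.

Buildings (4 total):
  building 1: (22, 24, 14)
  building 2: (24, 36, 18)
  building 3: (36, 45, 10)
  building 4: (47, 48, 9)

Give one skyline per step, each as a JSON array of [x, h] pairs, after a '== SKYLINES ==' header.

== SKYLINES ==
[[22,14],[24,0]]
[[22,14],[24,18],[36,0]]
[[22,14],[24,18],[36,10],[45,0]]
[[22,14],[24,18],[36,10],[45,0],[47,9],[48,0]]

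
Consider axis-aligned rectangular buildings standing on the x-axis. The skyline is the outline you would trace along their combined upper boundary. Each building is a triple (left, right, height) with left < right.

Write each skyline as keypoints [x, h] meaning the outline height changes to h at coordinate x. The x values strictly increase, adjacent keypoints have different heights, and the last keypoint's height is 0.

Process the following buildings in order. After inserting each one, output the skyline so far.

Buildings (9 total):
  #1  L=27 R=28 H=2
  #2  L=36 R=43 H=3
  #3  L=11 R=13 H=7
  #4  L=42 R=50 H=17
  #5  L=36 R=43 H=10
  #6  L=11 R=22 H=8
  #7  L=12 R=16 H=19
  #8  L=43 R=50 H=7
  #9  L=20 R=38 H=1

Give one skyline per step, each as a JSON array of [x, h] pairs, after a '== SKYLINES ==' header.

== SKYLINES ==
[[27,2],[28,0]]
[[27,2],[28,0],[36,3],[43,0]]
[[11,7],[13,0],[27,2],[28,0],[36,3],[43,0]]
[[11,7],[13,0],[27,2],[28,0],[36,3],[42,17],[50,0]]
[[11,7],[13,0],[27,2],[28,0],[36,10],[42,17],[50,0]]
[[11,8],[22,0],[27,2],[28,0],[36,10],[42,17],[50,0]]
[[11,8],[12,19],[16,8],[22,0],[27,2],[28,0],[36,10],[42,17],[50,0]]
[[11,8],[12,19],[16,8],[22,0],[27,2],[28,0],[36,10],[42,17],[50,0]]
[[11,8],[12,19],[16,8],[22,1],[27,2],[28,1],[36,10],[42,17],[50,0]]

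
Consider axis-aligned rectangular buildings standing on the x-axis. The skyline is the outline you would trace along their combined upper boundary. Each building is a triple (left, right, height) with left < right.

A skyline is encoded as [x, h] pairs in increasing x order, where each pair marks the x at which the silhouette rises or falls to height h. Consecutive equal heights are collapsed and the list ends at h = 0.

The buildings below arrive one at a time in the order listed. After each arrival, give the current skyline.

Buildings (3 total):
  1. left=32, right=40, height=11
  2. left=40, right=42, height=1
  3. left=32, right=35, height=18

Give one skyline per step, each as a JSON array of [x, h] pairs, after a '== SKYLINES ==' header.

== SKYLINES ==
[[32,11],[40,0]]
[[32,11],[40,1],[42,0]]
[[32,18],[35,11],[40,1],[42,0]]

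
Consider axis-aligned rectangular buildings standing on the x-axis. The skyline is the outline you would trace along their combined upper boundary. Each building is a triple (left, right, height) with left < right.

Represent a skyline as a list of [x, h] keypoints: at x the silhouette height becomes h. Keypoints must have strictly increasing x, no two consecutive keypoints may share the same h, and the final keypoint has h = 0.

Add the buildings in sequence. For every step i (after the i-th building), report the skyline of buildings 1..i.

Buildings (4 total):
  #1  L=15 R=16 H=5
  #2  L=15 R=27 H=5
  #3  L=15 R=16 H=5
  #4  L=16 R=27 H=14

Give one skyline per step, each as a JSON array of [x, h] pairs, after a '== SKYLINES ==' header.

== SKYLINES ==
[[15,5],[16,0]]
[[15,5],[27,0]]
[[15,5],[27,0]]
[[15,5],[16,14],[27,0]]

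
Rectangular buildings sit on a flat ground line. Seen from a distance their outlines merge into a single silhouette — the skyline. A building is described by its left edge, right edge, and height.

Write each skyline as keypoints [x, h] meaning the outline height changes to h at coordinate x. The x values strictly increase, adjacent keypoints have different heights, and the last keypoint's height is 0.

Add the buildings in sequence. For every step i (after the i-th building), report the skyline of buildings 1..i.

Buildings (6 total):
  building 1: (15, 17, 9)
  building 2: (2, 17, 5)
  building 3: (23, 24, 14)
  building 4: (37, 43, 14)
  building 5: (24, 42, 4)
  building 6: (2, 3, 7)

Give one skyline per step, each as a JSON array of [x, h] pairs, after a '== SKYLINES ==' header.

== SKYLINES ==
[[15,9],[17,0]]
[[2,5],[15,9],[17,0]]
[[2,5],[15,9],[17,0],[23,14],[24,0]]
[[2,5],[15,9],[17,0],[23,14],[24,0],[37,14],[43,0]]
[[2,5],[15,9],[17,0],[23,14],[24,4],[37,14],[43,0]]
[[2,7],[3,5],[15,9],[17,0],[23,14],[24,4],[37,14],[43,0]]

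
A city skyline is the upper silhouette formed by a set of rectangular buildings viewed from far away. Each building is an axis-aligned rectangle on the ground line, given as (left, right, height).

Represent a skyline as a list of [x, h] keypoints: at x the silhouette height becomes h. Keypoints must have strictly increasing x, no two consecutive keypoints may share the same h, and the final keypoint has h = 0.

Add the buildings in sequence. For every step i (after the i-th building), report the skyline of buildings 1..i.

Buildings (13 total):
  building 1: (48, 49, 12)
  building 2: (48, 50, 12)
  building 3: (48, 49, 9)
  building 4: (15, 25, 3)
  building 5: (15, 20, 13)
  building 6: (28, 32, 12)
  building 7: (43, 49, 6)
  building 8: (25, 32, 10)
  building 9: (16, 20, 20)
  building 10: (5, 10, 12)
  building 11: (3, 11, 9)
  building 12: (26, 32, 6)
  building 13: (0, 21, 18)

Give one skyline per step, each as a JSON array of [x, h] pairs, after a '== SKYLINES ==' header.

== SKYLINES ==
[[48,12],[49,0]]
[[48,12],[50,0]]
[[48,12],[50,0]]
[[15,3],[25,0],[48,12],[50,0]]
[[15,13],[20,3],[25,0],[48,12],[50,0]]
[[15,13],[20,3],[25,0],[28,12],[32,0],[48,12],[50,0]]
[[15,13],[20,3],[25,0],[28,12],[32,0],[43,6],[48,12],[50,0]]
[[15,13],[20,3],[25,10],[28,12],[32,0],[43,6],[48,12],[50,0]]
[[15,13],[16,20],[20,3],[25,10],[28,12],[32,0],[43,6],[48,12],[50,0]]
[[5,12],[10,0],[15,13],[16,20],[20,3],[25,10],[28,12],[32,0],[43,6],[48,12],[50,0]]
[[3,9],[5,12],[10,9],[11,0],[15,13],[16,20],[20,3],[25,10],[28,12],[32,0],[43,6],[48,12],[50,0]]
[[3,9],[5,12],[10,9],[11,0],[15,13],[16,20],[20,3],[25,10],[28,12],[32,0],[43,6],[48,12],[50,0]]
[[0,18],[16,20],[20,18],[21,3],[25,10],[28,12],[32,0],[43,6],[48,12],[50,0]]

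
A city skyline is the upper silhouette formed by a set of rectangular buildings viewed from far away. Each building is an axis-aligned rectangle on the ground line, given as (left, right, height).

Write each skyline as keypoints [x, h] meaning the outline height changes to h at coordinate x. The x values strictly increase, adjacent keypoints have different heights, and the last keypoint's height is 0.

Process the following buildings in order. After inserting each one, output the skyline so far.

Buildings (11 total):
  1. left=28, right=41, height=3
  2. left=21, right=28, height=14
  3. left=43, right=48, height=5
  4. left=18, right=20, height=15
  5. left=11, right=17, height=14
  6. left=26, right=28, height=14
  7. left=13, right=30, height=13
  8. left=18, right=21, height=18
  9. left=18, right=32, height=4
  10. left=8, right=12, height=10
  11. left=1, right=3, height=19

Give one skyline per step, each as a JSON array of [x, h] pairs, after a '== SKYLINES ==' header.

== SKYLINES ==
[[28,3],[41,0]]
[[21,14],[28,3],[41,0]]
[[21,14],[28,3],[41,0],[43,5],[48,0]]
[[18,15],[20,0],[21,14],[28,3],[41,0],[43,5],[48,0]]
[[11,14],[17,0],[18,15],[20,0],[21,14],[28,3],[41,0],[43,5],[48,0]]
[[11,14],[17,0],[18,15],[20,0],[21,14],[28,3],[41,0],[43,5],[48,0]]
[[11,14],[17,13],[18,15],[20,13],[21,14],[28,13],[30,3],[41,0],[43,5],[48,0]]
[[11,14],[17,13],[18,18],[21,14],[28,13],[30,3],[41,0],[43,5],[48,0]]
[[11,14],[17,13],[18,18],[21,14],[28,13],[30,4],[32,3],[41,0],[43,5],[48,0]]
[[8,10],[11,14],[17,13],[18,18],[21,14],[28,13],[30,4],[32,3],[41,0],[43,5],[48,0]]
[[1,19],[3,0],[8,10],[11,14],[17,13],[18,18],[21,14],[28,13],[30,4],[32,3],[41,0],[43,5],[48,0]]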